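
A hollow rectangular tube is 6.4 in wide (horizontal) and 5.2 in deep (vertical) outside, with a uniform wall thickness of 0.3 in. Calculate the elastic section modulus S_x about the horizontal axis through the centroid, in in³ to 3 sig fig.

S_x ≈ 10.7 in³

Split into non-overlapping primitives; take the origin at the lower-left of the bounding box.
Outer rectangle: 6.4 × 5.2, A = 33.28 in², y = 2.6 in, Ī = 74.991 in⁴.
Inner void (subtracted): 5.8 × 4.6, A = 26.68 in², y = 2.6 in, Ī = 47.046 in⁴.
By symmetry the centroid is at mid-height, ȳ = 2.6 in.
All pieces are centred on the horizontal axis through the centroid, so I = ΣĪ (holes subtracted) = 27.945 in⁴.
Extreme fibre distance c = 2.6 in; S = I/c = 10.748 in³.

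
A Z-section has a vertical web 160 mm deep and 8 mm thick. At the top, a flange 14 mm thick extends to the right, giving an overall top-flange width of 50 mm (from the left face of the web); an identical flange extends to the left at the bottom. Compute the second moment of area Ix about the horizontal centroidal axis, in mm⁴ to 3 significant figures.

Split into non-overlapping primitives; take the origin at the lower-left of the bounding box.
Web: 8 × 160, A = 1 280 mm², y = 80 mm, Ī = 2 730 667 mm⁴.
Top flange (beyond web): 42 × 14, A = 588 mm², y = 153 mm, Ī = 9 604 mm⁴.
Bottom flange (beyond web): 42 × 14, A = 588 mm², y = 7 mm, Ī = 9 604 mm⁴.
Centroid: ȳ = ΣA·y / ΣA = 80 mm.
Transfer each piece to the horizontal centroidal axis using Ī + A·d² with d = y − 80:
  web: d = 0 mm → contributes +2 730 667 mm⁴
  top flange (beyond web): d = 73 mm → contributes +3 143 056 mm⁴
  bottom flange (beyond web): d = -73 mm → contributes +3 143 056 mm⁴
Total I = 9 016 779 mm⁴.

Ix ≈ 9.02 × 10⁶ mm⁴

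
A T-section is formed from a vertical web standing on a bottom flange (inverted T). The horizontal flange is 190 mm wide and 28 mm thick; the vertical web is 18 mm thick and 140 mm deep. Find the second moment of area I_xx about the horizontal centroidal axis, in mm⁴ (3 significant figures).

I_xx ≈ 1.65 × 10⁷ mm⁴

Decompose the section into non-overlapping parts with the origin at the bottom-left of its bounding rectangle.
Flange: 190 × 28, A = 5 320 mm², y = 14 mm, Ī = 347 573 mm⁴.
Web: 18 × 140, A = 2 520 mm², y = 98 mm, Ī = 4 116 000 mm⁴.
Centroid: ȳ = ΣA·y / ΣA = 41 mm.
Transfer each piece to the horizontal centroidal axis using Ī + A·d² with d = y − 41:
  flange: d = -27 mm → contributes +4 225 853 mm⁴
  web: d = 57 mm → contributes +12 303 480 mm⁴
Total I = 16 529 333 mm⁴.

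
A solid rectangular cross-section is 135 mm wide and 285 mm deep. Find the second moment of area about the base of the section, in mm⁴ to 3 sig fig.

The section: 135 × 285, A = 38 475 mm², y = 142.5 mm, Ī = 260 427 656 mm⁴.
Transfer it to a horizontal axis along the bottom face using Ī + A·d² with d = y − 0:
  the section: d = 142.5 mm → contributes +1 041 710 625 mm⁴
Total I = 1 041 710 625 mm⁴.

I_base ≈ 1.04 × 10⁹ mm⁴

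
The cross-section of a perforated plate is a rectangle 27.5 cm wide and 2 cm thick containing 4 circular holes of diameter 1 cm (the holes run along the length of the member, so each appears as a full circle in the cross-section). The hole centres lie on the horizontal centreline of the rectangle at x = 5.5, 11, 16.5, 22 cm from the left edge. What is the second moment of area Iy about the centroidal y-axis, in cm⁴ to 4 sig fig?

Iy ≈ 3347 cm⁴

Treat the section as a set of non-overlapping primitives; coordinates are from the bounding-box lower-left.
Plate: 27.5 × 2, A = 55 cm², x = 13.75 cm, Ī = 3466.15 cm⁴.
Hole 1 (subtracted): ⌀1, A = 0.785398 cm², x = 5.5 cm, Ī = 0.0490874 cm⁴.
Hole 2 (subtracted): ⌀1, A = 0.785398 cm², x = 11 cm, Ī = 0.0490874 cm⁴.
Hole 3 (subtracted): ⌀1, A = 0.785398 cm², x = 16.5 cm, Ī = 0.0490874 cm⁴.
Hole 4 (subtracted): ⌀1, A = 0.785398 cm², x = 22 cm, Ī = 0.0490874 cm⁴.
By symmetry the centroid is at mid-width, x̄ = 13.75 cm.
Transfer each piece to the centroidal y-axis using Ī + A·d² with d = x − 13.75:
  plate: d = 0 cm → contributes +3466.15 cm⁴
  hole 1: d = -8.25 cm → contributes −53.5052 cm⁴
  hole 2: d = -2.75 cm → contributes −5.98866 cm⁴
  hole 3: d = 2.75 cm → contributes −5.98866 cm⁴
  hole 4: d = 8.25 cm → contributes −53.5052 cm⁴
Total I = 3347.16 cm⁴.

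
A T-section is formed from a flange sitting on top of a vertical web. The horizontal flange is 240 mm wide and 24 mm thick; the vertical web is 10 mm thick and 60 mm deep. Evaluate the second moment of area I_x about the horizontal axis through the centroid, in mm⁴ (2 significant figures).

Treat the section as a set of non-overlapping primitives; coordinates are from the bounding-box lower-left.
Flange: 240 × 24, A = 5 760 mm², y = 72 mm, Ī = 276 480 mm⁴.
Web: 10 × 60, A = 600 mm², y = 30 mm, Ī = 180 000 mm⁴.
Centroid: ȳ = ΣA·y / ΣA = 68.04 mm.
Transfer each piece to the horizontal axis through the centroid using Ī + A·d² with d = y − 68.04:
  flange: d = 3.962 mm → contributes +366 909 mm⁴
  web: d = -38.04 mm → contributes +1 048 122 mm⁴
Total I = 1 415 031 mm⁴.

I_x ≈ 1.4 × 10⁶ mm⁴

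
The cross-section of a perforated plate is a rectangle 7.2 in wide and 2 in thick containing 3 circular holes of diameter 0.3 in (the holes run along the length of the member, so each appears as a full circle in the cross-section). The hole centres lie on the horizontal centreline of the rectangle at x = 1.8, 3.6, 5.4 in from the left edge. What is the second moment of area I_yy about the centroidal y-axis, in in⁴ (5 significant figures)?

I_yy ≈ 61.749 in⁴

Decompose the section into non-overlapping parts with the origin at the bottom-left of its bounding rectangle.
Plate: 7.2 × 2, A = 14.4 in², x = 3.6 in, Ī = 62.208 in⁴.
Hole 1 (subtracted): ⌀0.3, A = 0.07068583 in², x = 1.8 in, Ī = 0.0003976078 in⁴.
Hole 2 (subtracted): ⌀0.3, A = 0.07068583 in², x = 3.6 in, Ī = 0.0003976078 in⁴.
Hole 3 (subtracted): ⌀0.3, A = 0.07068583 in², x = 5.4 in, Ī = 0.0003976078 in⁴.
By symmetry the centroid is at mid-width, x̄ = 3.6 in.
Transfer each piece to the centroidal y-axis using Ī + A·d² with d = x − 3.6:
  plate: d = 0 in → contributes +62.208 in⁴
  hole 1: d = -1.8 in → contributes −0.2294197 in⁴
  hole 2: d = 0 in → contributes −0.0003976078 in⁴
  hole 3: d = 1.8 in → contributes −0.2294197 in⁴
Total I = 61.74876 in⁴.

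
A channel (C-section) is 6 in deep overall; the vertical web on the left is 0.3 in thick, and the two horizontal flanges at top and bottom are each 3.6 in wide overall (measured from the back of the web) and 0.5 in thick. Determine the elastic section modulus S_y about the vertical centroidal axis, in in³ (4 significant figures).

S_y ≈ 2.968 in³

Split into non-overlapping primitives; take the origin at the lower-left of the bounding box.
Web: 0.3 × 6, A = 1.8 in², x = 0.15 in, Ī = 0.0135 in⁴.
Top flange (beyond web): 3.3 × 0.5, A = 1.65 in², x = 1.95 in, Ī = 1.49738 in⁴.
Bottom flange (beyond web): 3.3 × 0.5, A = 1.65 in², x = 1.95 in, Ī = 1.49738 in⁴.
Centroid: x̄ = ΣA·x / ΣA = 1.31471 in.
Transfer each piece to the vertical centroidal axis using Ī + A·d² with d = x − 1.31471:
  web: d = -1.16471 in → contributes +2.45527 in⁴
  top flange (beyond web): d = 0.635294 in → contributes +2.16331 in⁴
  bottom flange (beyond web): d = 0.635294 in → contributes +2.16331 in⁴
Total I = 6.7819 in⁴.
Extreme fibre distance c = 2.28529 in; S = I/c = 2.96763 in³.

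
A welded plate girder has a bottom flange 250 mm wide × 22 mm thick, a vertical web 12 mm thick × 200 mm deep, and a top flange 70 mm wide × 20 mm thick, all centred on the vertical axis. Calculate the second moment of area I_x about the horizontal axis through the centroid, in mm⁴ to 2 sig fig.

Split into non-overlapping primitives; take the origin at the lower-left of the bounding box.
Bottom plate: 250 × 22, A = 5 500 mm², y = 11 mm, Ī = 221 833 mm⁴.
Web plate: 12 × 200, A = 2 400 mm², y = 122 mm, Ī = 8 000 000 mm⁴.
Top plate: 70 × 20, A = 1 400 mm², y = 232 mm, Ī = 46 667 mm⁴.
Centroid: ȳ = ΣA·y / ΣA = 72.91 mm.
Transfer each piece to the horizontal axis through the centroid using Ī + A·d² with d = y − 72.91:
  bottom plate: d = -61.91 mm → contributes +21 305 207 mm⁴
  web plate: d = 49.09 mm → contributes +13 782 650 mm⁴
  top plate: d = 159.1 mm → contributes +35 478 374 mm⁴
Total I = 70 566 231 mm⁴.

I_x ≈ 7.1 × 10⁷ mm⁴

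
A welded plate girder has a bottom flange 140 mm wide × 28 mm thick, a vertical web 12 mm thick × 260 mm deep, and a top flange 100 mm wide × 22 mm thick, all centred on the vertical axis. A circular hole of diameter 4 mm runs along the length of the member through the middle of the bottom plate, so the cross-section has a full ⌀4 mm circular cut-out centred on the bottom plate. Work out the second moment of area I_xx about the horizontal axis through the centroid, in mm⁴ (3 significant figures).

I_xx ≈ 1.36 × 10⁸ mm⁴

Treat the section as a set of non-overlapping primitives; coordinates are from the bounding-box lower-left.
Bottom plate: 140 × 28, A = 3 920 mm², y = 14 mm, Ī = 256 107 mm⁴.
Web plate: 12 × 260, A = 3 120 mm², y = 158 mm, Ī = 17 576 000 mm⁴.
Top plate: 100 × 22, A = 2 200 mm², y = 299 mm, Ī = 88 733 mm⁴.
Hole (subtracted): ⌀4, A = 12.566 mm², y = 14 mm, Ī = 12.566 mm⁴.
Centroid: ȳ = ΣA·y / ΣA = 130.64 mm.
Transfer each piece to the horizontal axis through the centroid using Ī + A·d² with d = y − 130.64:
  bottom plate: d = -116.64 mm → contributes +53 586 495 mm⁴
  web plate: d = 27.361 mm → contributes +19 911 683 mm⁴
  top plate: d = 168.36 mm → contributes +62 448 561 mm⁴
  hole: d = -116.64 mm → contributes −170 974 mm⁴
Total I = 135 775 765 mm⁴.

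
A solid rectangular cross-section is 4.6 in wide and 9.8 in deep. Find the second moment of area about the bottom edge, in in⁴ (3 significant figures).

I_base ≈ 1440 in⁴

The section: 4.6 × 9.8, A = 45.08 in², y = 4.9 in, Ī = 360.79 in⁴.
Transfer it to the base of the section using Ī + A·d² with d = y − 0:
  the section: d = 4.9 in → contributes +1443.2 in⁴
Total I = 1443.2 in⁴.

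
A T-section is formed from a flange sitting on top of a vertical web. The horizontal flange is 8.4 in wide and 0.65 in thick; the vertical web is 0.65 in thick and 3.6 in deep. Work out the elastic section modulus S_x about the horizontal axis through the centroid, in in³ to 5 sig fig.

S_x ≈ 3.0771 in³

Split into non-overlapping primitives; take the origin at the lower-left of the bounding box.
Flange: 8.4 × 0.65, A = 5.46 in², y = 3.925 in, Ī = 0.1922375 in⁴.
Web: 0.65 × 3.6, A = 2.34 in², y = 1.8 in, Ī = 2.5272 in⁴.
Centroid: ȳ = ΣA·y / ΣA = 3.2875 in.
Transfer each piece to the horizontal axis through the centroid using Ī + A·d² with d = y − 3.2875:
  flange: d = 0.6375 in → contributes +2.411216 in⁴
  web: d = -1.4875 in → contributes +7.704816 in⁴
Total I = 10.11603 in⁴.
Extreme fibre distance c = 3.2875 in; S = I/c = 3.07712 in³.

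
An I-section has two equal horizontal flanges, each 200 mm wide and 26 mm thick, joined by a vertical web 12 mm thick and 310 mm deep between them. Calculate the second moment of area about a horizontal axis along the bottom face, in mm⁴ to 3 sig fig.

I_base ≈ 7.86 × 10⁸ mm⁴

Decompose the section into non-overlapping parts with the origin at the bottom-left of its bounding rectangle.
Bottom flange: 200 × 26, A = 5 200 mm², y = 13 mm, Ī = 292 933 mm⁴.
Web: 12 × 310, A = 3 720 mm², y = 181 mm, Ī = 29 791 000 mm⁴.
Top flange: 200 × 26, A = 5 200 mm², y = 349 mm, Ī = 292 933 mm⁴.
Transfer each piece to a horizontal axis along the bottom face using Ī + A·d² with d = y − 0:
  bottom flange: d = 13 mm → contributes +1 171 733 mm⁴
  web: d = 181 mm → contributes +151 661 920 mm⁴
  top flange: d = 349 mm → contributes +633 658 133 mm⁴
Total I = 786 491 787 mm⁴.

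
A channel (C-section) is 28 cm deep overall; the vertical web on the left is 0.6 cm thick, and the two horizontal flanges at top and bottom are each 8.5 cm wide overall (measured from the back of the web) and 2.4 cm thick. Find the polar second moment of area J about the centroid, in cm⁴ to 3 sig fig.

J ≈ 7740 cm⁴

Decompose the section into non-overlapping parts with the origin at the bottom-left of its bounding rectangle.
Web: 0.6 × 28, A = 16.8 cm², y = 14 cm, Ī = 1097.6 cm⁴.
Top flange (beyond web): 7.9 × 2.4, A = 18.96 cm², y = 26.8 cm, Ī = 9.1008 cm⁴.
Bottom flange (beyond web): 7.9 × 2.4, A = 18.96 cm², y = 1.2 cm, Ī = 9.1008 cm⁴.
By symmetry the centroid is at mid-height, ȳ = 14 cm.
Transfer each piece to the centroidal x-axis using Ī + A·d² with d = y − 14:
  web: d = 0 cm → contributes +1097.6 cm⁴
  top flange (beyond web): d = 12.8 cm → contributes +3115.5 cm⁴
  bottom flange (beyond web): d = -12.8 cm → contributes +3115.5 cm⁴
Total I = 7328.6 cm⁴.
For the y-axis: x̄ = 3.2452 cm.
Repeating about the centroidal y-axis gives I_y = 408.01 cm⁴.
Polar second moment: J = I_x + I_y = 7736.6 cm⁴.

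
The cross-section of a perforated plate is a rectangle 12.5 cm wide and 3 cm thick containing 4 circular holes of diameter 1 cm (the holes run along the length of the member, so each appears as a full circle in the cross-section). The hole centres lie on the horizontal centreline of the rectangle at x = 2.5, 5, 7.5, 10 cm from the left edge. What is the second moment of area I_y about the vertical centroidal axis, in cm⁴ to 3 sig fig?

I_y ≈ 464 cm⁴

Decompose the section into non-overlapping parts with the origin at the bottom-left of its bounding rectangle.
Plate: 12.5 × 3, A = 37.5 cm², x = 6.25 cm, Ī = 488.28 cm⁴.
Hole 1 (subtracted): ⌀1, A = 0.7854 cm², x = 2.5 cm, Ī = 0.049087 cm⁴.
Hole 2 (subtracted): ⌀1, A = 0.7854 cm², x = 5 cm, Ī = 0.049087 cm⁴.
Hole 3 (subtracted): ⌀1, A = 0.7854 cm², x = 7.5 cm, Ī = 0.049087 cm⁴.
Hole 4 (subtracted): ⌀1, A = 0.7854 cm², x = 10 cm, Ī = 0.049087 cm⁴.
By symmetry the centroid is at mid-width, x̄ = 6.25 cm.
Transfer each piece to the vertical centroidal axis using Ī + A·d² with d = x − 6.25:
  plate: d = 0 cm → contributes +488.28 cm⁴
  hole 1: d = -3.75 cm → contributes −11.094 cm⁴
  hole 2: d = -1.25 cm → contributes −1.2763 cm⁴
  hole 3: d = 1.25 cm → contributes −1.2763 cm⁴
  hole 4: d = 3.75 cm → contributes −11.094 cm⁴
Total I = 463.54 cm⁴.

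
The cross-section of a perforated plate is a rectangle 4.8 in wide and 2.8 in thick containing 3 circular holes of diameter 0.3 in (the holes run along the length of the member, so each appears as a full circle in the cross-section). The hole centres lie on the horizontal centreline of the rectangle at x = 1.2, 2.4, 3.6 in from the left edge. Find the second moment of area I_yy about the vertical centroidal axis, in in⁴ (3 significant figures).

Break the section into simple shapes (no overlaps), measuring from the bottom-left corner of the bounding box.
Plate: 4.8 × 2.8, A = 13.44 in², x = 2.4 in, Ī = 25.805 in⁴.
Hole 1 (subtracted): ⌀0.3, A = 0.070686 in², x = 1.2 in, Ī = 0.00039761 in⁴.
Hole 2 (subtracted): ⌀0.3, A = 0.070686 in², x = 2.4 in, Ī = 0.00039761 in⁴.
Hole 3 (subtracted): ⌀0.3, A = 0.070686 in², x = 3.6 in, Ī = 0.00039761 in⁴.
By symmetry the centroid is at mid-width, x̄ = 2.4 in.
Transfer each piece to the vertical centroidal axis using Ī + A·d² with d = x − 2.4:
  plate: d = 0 in → contributes +25.805 in⁴
  hole 1: d = -1.2 in → contributes −0.10219 in⁴
  hole 2: d = 0 in → contributes −0.00039761 in⁴
  hole 3: d = 1.2 in → contributes −0.10219 in⁴
Total I = 25.6 in⁴.

I_yy ≈ 25.6 in⁴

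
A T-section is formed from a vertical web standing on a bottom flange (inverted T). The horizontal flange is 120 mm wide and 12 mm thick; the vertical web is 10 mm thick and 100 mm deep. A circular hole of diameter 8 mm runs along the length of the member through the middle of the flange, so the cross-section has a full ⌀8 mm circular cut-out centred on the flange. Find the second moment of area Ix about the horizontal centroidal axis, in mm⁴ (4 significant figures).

Ix ≈ 2.674 × 10⁶ mm⁴

Break the section into simple shapes (no overlaps), measuring from the bottom-left corner of the bounding box.
Flange: 120 × 12, A = 1 440 mm², y = 6 mm, Ī = 17 280 mm⁴.
Web: 10 × 100, A = 1 000 mm², y = 62 mm, Ī = 833 333 mm⁴.
Hole (subtracted): ⌀8, A = 50.2655 mm², y = 6 mm, Ī = 201.062 mm⁴.
Centroid: ȳ = ΣA·y / ΣA = 29.4336 mm.
Transfer each piece to the horizontal centroidal axis using Ī + A·d² with d = y − 29.4336:
  flange: d = -23.4336 mm → contributes +808 030 mm⁴
  web: d = 32.5664 mm → contributes +1 893 906 mm⁴
  hole: d = -23.4336 mm → contributes −27803.4 mm⁴
Total I = 2 674 133 mm⁴.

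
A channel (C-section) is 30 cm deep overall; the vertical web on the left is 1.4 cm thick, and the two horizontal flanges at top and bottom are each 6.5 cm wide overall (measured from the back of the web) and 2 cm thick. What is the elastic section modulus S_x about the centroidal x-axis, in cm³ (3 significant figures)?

Treat the section as a set of non-overlapping primitives; coordinates are from the bounding-box lower-left.
Web: 1.4 × 30, A = 42 cm², y = 15 cm, Ī = 3 150 cm⁴.
Top flange (beyond web): 5.1 × 2, A = 10.2 cm², y = 29 cm, Ī = 3.4 cm⁴.
Bottom flange (beyond web): 5.1 × 2, A = 10.2 cm², y = 1 cm, Ī = 3.4 cm⁴.
By symmetry the centroid is at mid-height, ȳ = 15 cm.
Transfer each piece to the centroidal x-axis using Ī + A·d² with d = y − 15:
  web: d = 0 cm → contributes +3 150 cm⁴
  top flange (beyond web): d = 14 cm → contributes +2002.6 cm⁴
  bottom flange (beyond web): d = -14 cm → contributes +2002.6 cm⁴
Total I = 7155.2 cm⁴.
Extreme fibre distance c = 15 cm; S = I/c = 477.01 cm³.

S_x ≈ 477 cm³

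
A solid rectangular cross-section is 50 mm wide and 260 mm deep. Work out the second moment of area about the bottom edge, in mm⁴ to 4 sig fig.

I_base ≈ 2.929 × 10⁸ mm⁴

The section: 50 × 260, A = 13 000 mm², y = 130 mm, Ī = 73 233 333 mm⁴.
Transfer it to a horizontal axis along the bottom face using Ī + A·d² with d = y − 0:
  the section: d = 130 mm → contributes +292 933 333 mm⁴
Total I = 292 933 333 mm⁴.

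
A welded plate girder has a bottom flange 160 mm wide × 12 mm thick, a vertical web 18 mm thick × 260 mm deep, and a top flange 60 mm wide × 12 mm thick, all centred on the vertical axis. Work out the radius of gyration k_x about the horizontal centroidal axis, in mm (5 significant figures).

k_x ≈ 98.892 mm

Decompose the section into non-overlapping parts with the origin at the bottom-left of its bounding rectangle.
Bottom plate: 160 × 12, A = 1 920 mm², y = 6 mm, Ī = 23 040 mm⁴.
Web plate: 18 × 260, A = 4 680 mm², y = 142 mm, Ī = 26 364 000 mm⁴.
Top plate: 60 × 12, A = 720 mm², y = 278 mm, Ī = 8 640 mm⁴.
Centroid: ȳ = ΣA·y / ΣA = 119.7049 mm.
Transfer each piece to the horizontal centroidal axis using Ī + A·d² with d = y − 119.7049:
  bottom plate: d = -113.7049 mm → contributes +24 846 352 mm⁴
  web plate: d = 22.29508 mm → contributes +28 690 291 mm⁴
  top plate: d = 158.2951 mm → contributes +18 049 920 mm⁴
Total I = 71 586 563 mm⁴.
Radius of gyration: k = √(I/A) = √(71 586 563 / 7 320) = 98.89178 mm.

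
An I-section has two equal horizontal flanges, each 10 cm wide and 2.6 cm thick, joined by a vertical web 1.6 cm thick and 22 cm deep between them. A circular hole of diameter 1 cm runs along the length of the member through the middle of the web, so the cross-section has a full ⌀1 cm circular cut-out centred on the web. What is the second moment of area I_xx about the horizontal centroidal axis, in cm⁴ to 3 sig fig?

I_xx ≈ 9320 cm⁴

Decompose the section into non-overlapping parts with the origin at the bottom-left of its bounding rectangle.
Bottom flange: 10 × 2.6, A = 26 cm², y = 1.3 cm, Ī = 14.647 cm⁴.
Web: 1.6 × 22, A = 35.2 cm², y = 13.6 cm, Ī = 1419.7 cm⁴.
Top flange: 10 × 2.6, A = 26 cm², y = 25.9 cm, Ī = 14.647 cm⁴.
Hole (subtracted): ⌀1, A = 0.7854 cm², y = 13.6 cm, Ī = 0.049087 cm⁴.
By symmetry the centroid is at mid-height, ȳ = 13.6 cm.
Transfer each piece to the horizontal centroidal axis using Ī + A·d² with d = y − 13.6:
  bottom flange: d = -12.3 cm → contributes +3948.2 cm⁴
  web: d = 0 cm → contributes +1419.7 cm⁴
  top flange: d = 12.3 cm → contributes +3948.2 cm⁴
  hole: d = 0 cm → contributes −0.049087 cm⁴
Total I = 9316.1 cm⁴.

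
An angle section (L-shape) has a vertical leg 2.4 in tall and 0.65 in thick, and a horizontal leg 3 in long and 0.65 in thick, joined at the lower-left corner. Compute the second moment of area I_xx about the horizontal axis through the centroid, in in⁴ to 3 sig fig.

I_xx ≈ 1.39 in⁴

Break the section into simple shapes (no overlaps), measuring from the bottom-left corner of the bounding box.
Vertical leg: 0.65 × 2.4, A = 1.56 in², y = 1.2 in, Ī = 0.7488 in⁴.
Horizontal leg (remainder): 2.35 × 0.65, A = 1.5275 in², y = 0.325 in, Ī = 0.053781 in⁴.
Centroid: ȳ = ΣA·y / ΣA = 0.76711 in.
Transfer each piece to the horizontal axis through the centroid using Ī + A·d² with d = y − 0.76711:
  vertical leg: d = 0.43289 in → contributes +1.0411 in⁴
  horizontal leg (remainder): d = -0.44211 in → contributes +0.35234 in⁴
Total I = 1.3935 in⁴.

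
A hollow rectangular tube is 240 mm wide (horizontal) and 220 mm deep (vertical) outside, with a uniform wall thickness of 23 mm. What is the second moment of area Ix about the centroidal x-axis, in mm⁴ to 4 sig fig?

Treat the section as a set of non-overlapping primitives; coordinates are from the bounding-box lower-left.
Outer rectangle: 240 × 220, A = 52 800 mm², y = 110 mm, Ī = 212 960 000 mm⁴.
Inner void (subtracted): 194 × 174, A = 33 756 mm², y = 110 mm, Ī = 85 166 388 mm⁴.
By symmetry the centroid is at mid-height, ȳ = 110 mm.
All pieces are centred on the centroidal x-axis, so I = ΣĪ (holes subtracted) = 127 793 612 mm⁴.

Ix ≈ 1.278 × 10⁸ mm⁴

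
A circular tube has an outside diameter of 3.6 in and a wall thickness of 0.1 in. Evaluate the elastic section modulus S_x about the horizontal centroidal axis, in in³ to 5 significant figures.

Decompose the section into non-overlapping parts with the origin at the bottom-left of its bounding rectangle.
Outer circle: ⌀3.6, A = 10.17876 in², y = 1.8 in, Ī = 8.244796 in⁴.
Bore (subtracted): ⌀3.4, A = 9.079203 in², y = 1.8 in, Ī = 6.559724 in⁴.
By symmetry the centroid is at mid-height, ȳ = 1.8 in.
All pieces are centred on the horizontal centroidal axis, so I = ΣĪ (holes subtracted) = 1.685072 in⁴.
Extreme fibre distance c = 1.8 in; S = I/c = 0.936151 in³.

S_x ≈ 0.93615 in³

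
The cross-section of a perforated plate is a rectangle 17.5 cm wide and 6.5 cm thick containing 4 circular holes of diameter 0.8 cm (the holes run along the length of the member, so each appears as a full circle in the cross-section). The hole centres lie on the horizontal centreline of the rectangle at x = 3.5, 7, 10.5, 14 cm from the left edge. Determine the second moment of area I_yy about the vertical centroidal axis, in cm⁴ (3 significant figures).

I_yy ≈ 2870 cm⁴

Decompose the section into non-overlapping parts with the origin at the bottom-left of its bounding rectangle.
Plate: 17.5 × 6.5, A = 113.75 cm², x = 8.75 cm, Ī = 2 903 cm⁴.
Hole 1 (subtracted): ⌀0.8, A = 0.50265 cm², x = 3.5 cm, Ī = 0.020106 cm⁴.
Hole 2 (subtracted): ⌀0.8, A = 0.50265 cm², x = 7 cm, Ī = 0.020106 cm⁴.
Hole 3 (subtracted): ⌀0.8, A = 0.50265 cm², x = 10.5 cm, Ī = 0.020106 cm⁴.
Hole 4 (subtracted): ⌀0.8, A = 0.50265 cm², x = 14 cm, Ī = 0.020106 cm⁴.
By symmetry the centroid is at mid-width, x̄ = 8.75 cm.
Transfer each piece to the vertical centroidal axis using Ī + A·d² with d = x − 8.75:
  plate: d = 0 cm → contributes +2 903 cm⁴
  hole 1: d = -5.25 cm → contributes −13.875 cm⁴
  hole 2: d = -1.75 cm → contributes −1.5595 cm⁴
  hole 3: d = 1.75 cm → contributes −1.5595 cm⁴
  hole 4: d = 5.25 cm → contributes −13.875 cm⁴
Total I = 2872.1 cm⁴.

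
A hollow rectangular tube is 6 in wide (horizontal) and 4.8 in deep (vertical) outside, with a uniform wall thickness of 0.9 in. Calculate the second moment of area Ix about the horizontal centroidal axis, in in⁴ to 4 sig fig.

Ix ≈ 45.85 in⁴

Decompose the section into non-overlapping parts with the origin at the bottom-left of its bounding rectangle.
Outer rectangle: 6 × 4.8, A = 28.8 in², y = 2.4 in, Ī = 55.296 in⁴.
Inner void (subtracted): 4.2 × 3, A = 12.6 in², y = 2.4 in, Ī = 9.45 in⁴.
By symmetry the centroid is at mid-height, ȳ = 2.4 in.
All pieces are centred on the horizontal centroidal axis, so I = ΣĪ (holes subtracted) = 45.846 in⁴.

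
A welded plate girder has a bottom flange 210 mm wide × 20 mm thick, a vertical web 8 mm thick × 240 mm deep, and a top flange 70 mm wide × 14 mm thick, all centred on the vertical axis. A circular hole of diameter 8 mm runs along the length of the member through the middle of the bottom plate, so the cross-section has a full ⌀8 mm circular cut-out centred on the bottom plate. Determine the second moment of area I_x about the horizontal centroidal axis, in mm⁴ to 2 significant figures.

I_x ≈ 7.1 × 10⁷ mm⁴

Break the section into simple shapes (no overlaps), measuring from the bottom-left corner of the bounding box.
Bottom plate: 210 × 20, A = 4 200 mm², y = 10 mm, Ī = 140 000 mm⁴.
Web plate: 8 × 240, A = 1 920 mm², y = 140 mm, Ī = 9 216 000 mm⁴.
Top plate: 70 × 14, A = 980 mm², y = 267 mm, Ī = 16 007 mm⁴.
Hole (subtracted): ⌀8, A = 50.27 mm², y = 10 mm, Ī = 201.1 mm⁴.
Centroid: ȳ = ΣA·y / ΣA = 81.13 mm.
Transfer each piece to the horizontal centroidal axis using Ī + A·d² with d = y − 81.13:
  bottom plate: d = -71.13 mm → contributes +21 390 853 mm⁴
  web plate: d = 58.87 mm → contributes +15 869 703 mm⁴
  top plate: d = 185.9 mm → contributes +33 872 070 mm⁴
  hole: d = -71.13 mm → contributes −254 531 mm⁴
Total I = 70 878 095 mm⁴.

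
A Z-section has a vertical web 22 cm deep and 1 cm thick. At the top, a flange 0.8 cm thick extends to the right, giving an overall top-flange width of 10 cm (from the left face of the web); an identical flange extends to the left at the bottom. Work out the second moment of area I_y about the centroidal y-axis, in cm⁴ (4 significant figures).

I_y ≈ 459.0 cm⁴

Treat the section as a set of non-overlapping primitives; coordinates are from the bounding-box lower-left.
Web: 1 × 22, A = 22 cm², x = 9.5 cm, Ī = 1.83333 cm⁴.
Top flange (beyond web): 9 × 0.8, A = 7.2 cm², x = 14.5 cm, Ī = 48.6 cm⁴.
Bottom flange (beyond web): 9 × 0.8, A = 7.2 cm², x = 4.5 cm, Ī = 48.6 cm⁴.
Centroid: x̄ = ΣA·x / ΣA = 9.5 cm.
Transfer each piece to the centroidal y-axis using Ī + A·d² with d = x − 9.5:
  web: d = 0 cm → contributes +1.83333 cm⁴
  top flange (beyond web): d = 5 cm → contributes +228.6 cm⁴
  bottom flange (beyond web): d = -5 cm → contributes +228.6 cm⁴
Total I = 459.033 cm⁴.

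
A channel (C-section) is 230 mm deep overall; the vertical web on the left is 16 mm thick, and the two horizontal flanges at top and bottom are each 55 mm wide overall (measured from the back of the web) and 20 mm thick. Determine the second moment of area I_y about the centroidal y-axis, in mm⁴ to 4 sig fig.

I_y ≈ 1.105 × 10⁶ mm⁴

Break the section into simple shapes (no overlaps), measuring from the bottom-left corner of the bounding box.
Web: 16 × 230, A = 3 680 mm², x = 8 mm, Ī = 78506.7 mm⁴.
Top flange (beyond web): 39 × 20, A = 780 mm², x = 35.5 mm, Ī = 98 865 mm⁴.
Bottom flange (beyond web): 39 × 20, A = 780 mm², x = 35.5 mm, Ī = 98 865 mm⁴.
Centroid: x̄ = ΣA·x / ΣA = 16.187 mm.
Transfer each piece to the centroidal y-axis using Ī + A·d² with d = x − 16.187:
  web: d = -8.18702 mm → contributes +325 167 mm⁴
  top flange (beyond web): d = 19.313 mm → contributes +389 798 mm⁴
  bottom flange (beyond web): d = 19.313 mm → contributes +389 798 mm⁴
Total I = 1 104 763 mm⁴.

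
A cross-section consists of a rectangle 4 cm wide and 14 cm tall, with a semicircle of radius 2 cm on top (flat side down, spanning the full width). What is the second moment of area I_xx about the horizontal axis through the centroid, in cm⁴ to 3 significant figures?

Split into non-overlapping primitives; take the origin at the lower-left of the bounding box.
Rectangular body: 4 × 14, A = 56 cm², y = 7 cm, Ī = 914.67 cm⁴.
Semicircular cap: semicircle r = 2, A = 6.2832 cm², y = 14.849 cm, Ī = 1.7561 cm⁴.
Centroid: ȳ = ΣA·y / ΣA = 7.7918 cm.
Transfer each piece to the horizontal axis through the centroid using Ī + A·d² with d = y − 7.7918:
  rectangular body: d = -0.7918 cm → contributes +949.78 cm⁴
  semicircular cap: d = 7.057 cm → contributes +314.67 cm⁴
Total I = 1264.4 cm⁴.

I_xx ≈ 1260 cm⁴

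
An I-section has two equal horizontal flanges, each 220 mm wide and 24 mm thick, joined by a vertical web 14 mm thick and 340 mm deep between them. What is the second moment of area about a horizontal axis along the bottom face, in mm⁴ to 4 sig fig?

Decompose the section into non-overlapping parts with the origin at the bottom-left of its bounding rectangle.
Bottom flange: 220 × 24, A = 5 280 mm², y = 12 mm, Ī = 253 440 mm⁴.
Web: 14 × 340, A = 4 760 mm², y = 194 mm, Ī = 45 854 667 mm⁴.
Top flange: 220 × 24, A = 5 280 mm², y = 376 mm, Ī = 253 440 mm⁴.
Transfer each piece to the bottom edge using Ī + A·d² with d = y − 0:
  bottom flange: d = 12 mm → contributes +1 013 760 mm⁴
  web: d = 194 mm → contributes +225 002 027 mm⁴
  top flange: d = 376 mm → contributes +746 718 720 mm⁴
Total I = 972 734 507 mm⁴.

I_base ≈ 9.727 × 10⁸ mm⁴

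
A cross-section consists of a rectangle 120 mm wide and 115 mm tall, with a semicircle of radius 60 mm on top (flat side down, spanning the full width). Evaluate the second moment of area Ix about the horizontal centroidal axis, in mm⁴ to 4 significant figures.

Treat the section as a set of non-overlapping primitives; coordinates are from the bounding-box lower-left.
Rectangular body: 120 × 115, A = 13 800 mm², y = 57.5 mm, Ī = 15 208 750 mm⁴.
Semicircular cap: semicircle r = 60, A = 5654.87 mm², y = 140.465 mm, Ī = 1 422 450 mm⁴.
Centroid: ȳ = ΣA·y / ΣA = 81.615 mm.
Transfer each piece to the horizontal centroidal axis using Ī + A·d² with d = y − 81.615:
  rectangular body: d = -24.115 mm → contributes +23 233 933 mm⁴
  semicircular cap: d = 58.8498 mm → contributes +21 006 913 mm⁴
Total I = 44 240 847 mm⁴.

Ix ≈ 4.424 × 10⁷ mm⁴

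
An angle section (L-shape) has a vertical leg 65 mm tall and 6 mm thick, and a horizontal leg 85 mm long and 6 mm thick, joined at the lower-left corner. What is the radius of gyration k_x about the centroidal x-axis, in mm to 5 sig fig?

k_x ≈ 19.393 mm

Treat the section as a set of non-overlapping primitives; coordinates are from the bounding-box lower-left.
Vertical leg: 6 × 65, A = 390 mm², y = 32.5 mm, Ī = 137312.5 mm⁴.
Horizontal leg (remainder): 79 × 6, A = 474 mm², y = 3 mm, Ī = 1 422 mm⁴.
Centroid: ȳ = ΣA·y / ΣA = 16.31597 mm.
Transfer each piece to the centroidal x-axis using Ī + A·d² with d = y − 16.31597:
  vertical leg: d = 16.18403 mm → contributes +239462.4 mm⁴
  horizontal leg (remainder): d = -13.31597 mm → contributes +85469.37 mm⁴
Total I = 324931.7 mm⁴.
Radius of gyration: k = √(I/A) = √(324931.7 / 864) = 19.39274 mm.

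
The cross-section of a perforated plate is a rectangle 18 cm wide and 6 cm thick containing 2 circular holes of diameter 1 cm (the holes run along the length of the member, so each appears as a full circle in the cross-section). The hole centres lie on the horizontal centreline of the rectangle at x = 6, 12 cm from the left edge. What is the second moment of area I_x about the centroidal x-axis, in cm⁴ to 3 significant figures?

Treat the section as a set of non-overlapping primitives; coordinates are from the bounding-box lower-left.
Plate: 18 × 6, A = 108 cm², y = 3 cm, Ī = 324 cm⁴.
Hole 1 (subtracted): ⌀1, A = 0.7854 cm², y = 3 cm, Ī = 0.049087 cm⁴.
Hole 2 (subtracted): ⌀1, A = 0.7854 cm², y = 3 cm, Ī = 0.049087 cm⁴.
By symmetry the centroid is at mid-height, ȳ = 3 cm.
All pieces are centred on the centroidal x-axis, so I = ΣĪ (holes subtracted) = 323.9 cm⁴.

I_x ≈ 324 cm⁴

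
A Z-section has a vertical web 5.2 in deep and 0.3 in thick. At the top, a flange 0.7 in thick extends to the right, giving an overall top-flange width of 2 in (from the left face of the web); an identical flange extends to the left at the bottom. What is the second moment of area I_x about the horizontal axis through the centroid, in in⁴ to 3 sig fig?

I_x ≈ 15.7 in⁴

Decompose the section into non-overlapping parts with the origin at the bottom-left of its bounding rectangle.
Web: 0.3 × 5.2, A = 1.56 in², y = 2.6 in, Ī = 3.5152 in⁴.
Top flange (beyond web): 1.7 × 0.7, A = 1.19 in², y = 4.85 in, Ī = 0.048592 in⁴.
Bottom flange (beyond web): 1.7 × 0.7, A = 1.19 in², y = 0.35 in, Ī = 0.048592 in⁴.
Centroid: ȳ = ΣA·y / ΣA = 2.6 in.
Transfer each piece to the horizontal axis through the centroid using Ī + A·d² with d = y − 2.6:
  web: d = 0 in → contributes +3.5152 in⁴
  top flange (beyond web): d = 2.25 in → contributes +6.073 in⁴
  bottom flange (beyond web): d = -2.25 in → contributes +6.073 in⁴
Total I = 15.661 in⁴.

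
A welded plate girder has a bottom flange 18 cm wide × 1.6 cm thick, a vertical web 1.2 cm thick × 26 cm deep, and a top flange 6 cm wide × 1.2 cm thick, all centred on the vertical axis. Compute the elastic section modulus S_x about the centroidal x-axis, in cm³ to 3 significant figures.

S_x ≈ 388 cm³

Treat the section as a set of non-overlapping primitives; coordinates are from the bounding-box lower-left.
Bottom plate: 18 × 1.6, A = 28.8 cm², y = 0.8 cm, Ī = 6.144 cm⁴.
Web plate: 1.2 × 26, A = 31.2 cm², y = 14.6 cm, Ī = 1757.6 cm⁴.
Top plate: 6 × 1.2, A = 7.2 cm², y = 28.2 cm, Ī = 0.864 cm⁴.
Centroid: ȳ = ΣA·y / ΣA = 10.143 cm.
Transfer each piece to the centroidal x-axis using Ī + A·d² with d = y − 10.143:
  bottom plate: d = -9.3429 cm → contributes +2520.1 cm⁴
  web plate: d = 4.4571 cm → contributes +2377.4 cm⁴
  top plate: d = 18.057 cm → contributes +2348.5 cm⁴
Total I = 7 246 cm⁴.
Extreme fibre distance c = 18.657 cm; S = I/c = 388.38 cm³.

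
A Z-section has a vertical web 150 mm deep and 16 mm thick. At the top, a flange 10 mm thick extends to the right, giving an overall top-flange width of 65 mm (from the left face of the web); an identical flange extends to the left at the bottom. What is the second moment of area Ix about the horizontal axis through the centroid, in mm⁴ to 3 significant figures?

Ix ≈ 9.31 × 10⁶ mm⁴

Break the section into simple shapes (no overlaps), measuring from the bottom-left corner of the bounding box.
Web: 16 × 150, A = 2 400 mm², y = 75 mm, Ī = 4 500 000 mm⁴.
Top flange (beyond web): 49 × 10, A = 490 mm², y = 145 mm, Ī = 4083.3 mm⁴.
Bottom flange (beyond web): 49 × 10, A = 490 mm², y = 5 mm, Ī = 4083.3 mm⁴.
Centroid: ȳ = ΣA·y / ΣA = 75 mm.
Transfer each piece to the horizontal axis through the centroid using Ī + A·d² with d = y − 75:
  web: d = 0 mm → contributes +4 500 000 mm⁴
  top flange (beyond web): d = 70 mm → contributes +2 405 083 mm⁴
  bottom flange (beyond web): d = -70 mm → contributes +2 405 083 mm⁴
Total I = 9 310 167 mm⁴.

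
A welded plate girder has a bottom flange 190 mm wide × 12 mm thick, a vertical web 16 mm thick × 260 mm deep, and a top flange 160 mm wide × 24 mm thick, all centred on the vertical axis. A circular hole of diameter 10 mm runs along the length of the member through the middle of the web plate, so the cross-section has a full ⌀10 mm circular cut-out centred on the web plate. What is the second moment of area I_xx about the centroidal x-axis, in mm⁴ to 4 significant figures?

Treat the section as a set of non-overlapping primitives; coordinates are from the bounding-box lower-left.
Bottom plate: 190 × 12, A = 2 280 mm², y = 6 mm, Ī = 27 360 mm⁴.
Web plate: 16 × 260, A = 4 160 mm², y = 142 mm, Ī = 23 434 667 mm⁴.
Top plate: 160 × 24, A = 3 840 mm², y = 284 mm, Ī = 184 320 mm⁴.
Hole (subtracted): ⌀10, A = 78.5398 mm², y = 142 mm, Ī = 490.874 mm⁴.
Centroid: ȳ = ΣA·y / ΣA = 165.056 mm.
Transfer each piece to the centroidal x-axis using Ī + A·d² with d = y − 165.056:
  bottom plate: d = -159.056 mm → contributes +57 708 303 mm⁴
  web plate: d = -23.0555 mm → contributes +25 645 944 mm⁴
  top plate: d = 118.944 mm → contributes +54 511 828 mm⁴
  hole: d = -23.0555 mm → contributes −42239.3 mm⁴
Total I = 137 823 837 mm⁴.

I_xx ≈ 1.378 × 10⁸ mm⁴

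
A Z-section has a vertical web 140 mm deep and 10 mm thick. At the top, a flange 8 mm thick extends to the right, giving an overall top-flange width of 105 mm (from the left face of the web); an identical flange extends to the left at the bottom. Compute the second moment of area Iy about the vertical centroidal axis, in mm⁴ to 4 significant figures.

Break the section into simple shapes (no overlaps), measuring from the bottom-left corner of the bounding box.
Web: 10 × 140, A = 1 400 mm², x = 100 mm, Ī = 11666.7 mm⁴.
Top flange (beyond web): 95 × 8, A = 760 mm², x = 152.5 mm, Ī = 571 583 mm⁴.
Bottom flange (beyond web): 95 × 8, A = 760 mm², x = 47.5 mm, Ī = 571 583 mm⁴.
Centroid: x̄ = ΣA·x / ΣA = 100 mm.
Transfer each piece to the vertical centroidal axis using Ī + A·d² with d = x − 100:
  web: d = 0 mm → contributes +11666.7 mm⁴
  top flange (beyond web): d = 52.5 mm → contributes +2 666 333 mm⁴
  bottom flange (beyond web): d = -52.5 mm → contributes +2 666 333 mm⁴
Total I = 5 344 333 mm⁴.

Iy ≈ 5.344 × 10⁶ mm⁴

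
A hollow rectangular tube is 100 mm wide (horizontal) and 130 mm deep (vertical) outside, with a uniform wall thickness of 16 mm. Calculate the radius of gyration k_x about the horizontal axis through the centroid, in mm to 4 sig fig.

Split into non-overlapping primitives; take the origin at the lower-left of the bounding box.
Outer rectangle: 100 × 130, A = 13 000 mm², y = 65 mm, Ī = 18 308 333 mm⁴.
Inner void (subtracted): 68 × 98, A = 6 664 mm², y = 65 mm, Ī = 5 333 421 mm⁴.
By symmetry the centroid is at mid-height, ȳ = 65 mm.
All pieces are centred on the horizontal axis through the centroid, so I = ΣĪ (holes subtracted) = 12 974 912 mm⁴.
Radius of gyration: k = √(I/A) = √(12 974 912 / 6 336) = 45.2527 mm.

k_x ≈ 45.25 mm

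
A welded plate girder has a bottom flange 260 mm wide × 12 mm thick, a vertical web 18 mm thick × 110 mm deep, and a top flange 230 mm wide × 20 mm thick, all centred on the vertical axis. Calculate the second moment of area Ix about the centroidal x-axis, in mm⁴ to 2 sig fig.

Ix ≈ 3.2 × 10⁷ mm⁴

Decompose the section into non-overlapping parts with the origin at the bottom-left of its bounding rectangle.
Bottom plate: 260 × 12, A = 3 120 mm², y = 6 mm, Ī = 37 440 mm⁴.
Web plate: 18 × 110, A = 1 980 mm², y = 67 mm, Ī = 1 996 500 mm⁴.
Top plate: 230 × 20, A = 4 600 mm², y = 132 mm, Ī = 153 333 mm⁴.
Centroid: ȳ = ΣA·y / ΣA = 78.2 mm.
Transfer each piece to the centroidal x-axis using Ī + A·d² with d = y − 78.2:
  bottom plate: d = -72.2 mm → contributes +16 303 359 mm⁴
  web plate: d = -11.2 mm → contributes +2 245 054 mm⁴
  top plate: d = 53.8 mm → contributes +13 465 716 mm⁴
Total I = 32 014 129 mm⁴.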